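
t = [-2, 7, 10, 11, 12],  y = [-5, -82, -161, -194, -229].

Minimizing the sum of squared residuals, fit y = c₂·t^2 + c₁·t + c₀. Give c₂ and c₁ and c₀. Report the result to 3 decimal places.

MᵀM·[c₂, c₁, c₀]ᵀ = Mᵀy reads: 47794·c₂ + 4394·c₁ + 418·c₀ = -76588;  4394·c₂ + 418·c₁ + 38·c₀ = -7056;  418·c₂ + 38·c₁ + 5·c₀ = -671.
Solving the 3×3 system (Gaussian elimination) gives c₂ = -4895/3282, c₁ = -60883/55794, c₀ = -11345/9299.

c₂ = -1.491, c₁ = -1.091, c₀ = -1.220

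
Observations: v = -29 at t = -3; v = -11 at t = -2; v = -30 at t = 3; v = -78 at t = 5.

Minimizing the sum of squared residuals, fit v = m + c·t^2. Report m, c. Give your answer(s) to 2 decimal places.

Setting ∂/∂m … = 0 gives: 4·m + 47·c = -148;  47·m + 803·c = -2525.
Δ = 4·803 − 47² = 1003.
m = ((-148)·803 − 47·(-2525))/1003 = -169/1003; c = (4·(-2525) − 47·(-148))/1003 = -3144/1003.

m = -0.17, c = -3.13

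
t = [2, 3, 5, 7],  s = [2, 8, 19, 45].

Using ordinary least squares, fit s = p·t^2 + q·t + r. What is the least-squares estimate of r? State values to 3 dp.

r = 4.389

Entries of MᵀM: Σt^2·t^2 = 3123, Σt^2·t = 503, Σt^2 = 87, Σt·t = 87, Σt = 17, Σ1 = 4.
Right-hand side: Σt^2·s = 2760, Σt·s = 438, Σs = 74.
So MᵀM·[p, q, r]ᵀ = Mᵀs: [[3123, 503, 87]; [503, 87, 17]; [87, 17, 4]]·[p, q, r]ᵀ = [2760, 438, 74]ᵀ.
Solving the 3×3 system (Gaussian elimination) gives p = 1027/796, q = -2613/796, r = 1747/398.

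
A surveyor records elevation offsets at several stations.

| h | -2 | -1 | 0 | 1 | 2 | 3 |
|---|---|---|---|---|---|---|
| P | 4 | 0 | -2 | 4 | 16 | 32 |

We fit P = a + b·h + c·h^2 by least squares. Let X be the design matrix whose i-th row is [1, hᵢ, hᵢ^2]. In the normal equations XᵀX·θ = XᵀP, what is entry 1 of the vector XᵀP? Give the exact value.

54

Entry 1 ↔ basis 1, so (XᵀP)_{1} = Σᵢ Pᵢ = (1)·(4) + (1)·(0) + (1)·(-2) + (1)·(4) + (1)·(16) + (1)·(32) = 54.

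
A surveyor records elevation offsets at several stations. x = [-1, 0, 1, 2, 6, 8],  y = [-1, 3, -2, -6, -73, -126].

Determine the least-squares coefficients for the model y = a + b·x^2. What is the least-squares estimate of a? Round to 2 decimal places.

a = 1.28

Setting ∂/∂a … = 0 gives: 6·a + 106·b = -205;  106·a + 5410·b = -10719.
Determinant 6·5410 − 106² = 21224.
a = ((-205)·5410 − 106·(-10719))/21224 = 6791/5306; b = (6·(-10719) − 106·(-205))/21224 = -5323/2653.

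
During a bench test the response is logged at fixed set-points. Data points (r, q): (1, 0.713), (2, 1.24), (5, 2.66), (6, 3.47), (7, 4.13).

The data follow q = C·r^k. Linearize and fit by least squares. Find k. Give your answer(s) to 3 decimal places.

k = 0.889

Let Y = ln q. Fitting Y = k·ln r + ln C by least squares:
XᵀX = [[10.0677, 6.0403]; [6.0403, 5]], rhs = [6.7127, 3.5176]ᵀ  (here Σln r = 6.0403, Σ(ln r)² = 10.0677, Σln q = 3.5176, Σln r·ln q = 6.7127).
Δ = 10.0677·5 − (6.0403)² = 13.8539; k = (6.7127·5 − 6.0403·3.5176)/13.8539 = 0.88903, ln C = (10.0677·3.5176 − 6.0403·6.7127)/13.8539 = -0.37047.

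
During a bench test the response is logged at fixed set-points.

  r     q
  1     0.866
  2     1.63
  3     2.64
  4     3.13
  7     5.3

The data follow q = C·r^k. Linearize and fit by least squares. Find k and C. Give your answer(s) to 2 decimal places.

Taking logs, ln q = k·ln r + ln C, so regress ln q on ln r.
Σln r = 5.1240, Σ(ln r)² = 7.3958, Σln q = 4.1242, Σln r·ln q = 6.2322.
Equations: 7.3958·k + 5.1240·ln C = 6.2322;  5.1240·k + 5·ln C = 4.1242.
Solving (det = 10.7239): k = 0.93516, ln C = -0.13350, so C = exp(-0.13350) = 0.87503.

k = 0.94, C = 0.88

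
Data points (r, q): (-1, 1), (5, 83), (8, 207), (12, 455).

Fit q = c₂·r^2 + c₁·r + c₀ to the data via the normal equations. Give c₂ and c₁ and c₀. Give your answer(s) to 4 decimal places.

c₂ = 3.0262, c₁ = 1.6543, c₀ = -0.4561

The normal equations are: 25458·c₂ + 2364·c₁ + 234·c₀ = 80844;  2364·c₂ + 234·c₁ + 24·c₀ = 7530;  234·c₂ + 24·c₁ + 4·c₀ = 746.
Inverting the 3×3 Gram matrix, [c₂, c₁, c₀]ᵀ = [4627/1529, 12647/7645, -317/695]ᵀ.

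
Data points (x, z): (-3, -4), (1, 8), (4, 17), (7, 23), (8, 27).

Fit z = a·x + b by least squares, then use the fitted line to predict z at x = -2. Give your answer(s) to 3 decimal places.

Sums needed: Σx·x = 139, Σx = 17, Σ1 = 5.
Right-hand side: Σx·z = 465, Σz = 71.
MᵀM·[a, b]ᵀ = Mᵀz becomes [[139, 17]; [17, 5]]·[a, b]ᵀ = [465, 71]ᵀ.
Δ = 139·5 − 17² = 406.
a = (465·5 − 17·71)/406 = 559/203; b = (139·71 − 17·465)/406 = 982/203.
At x = -2: ẑ = (559/203)·(-2) + (982/203)·(1) = -136/203.

ẑ = -0.670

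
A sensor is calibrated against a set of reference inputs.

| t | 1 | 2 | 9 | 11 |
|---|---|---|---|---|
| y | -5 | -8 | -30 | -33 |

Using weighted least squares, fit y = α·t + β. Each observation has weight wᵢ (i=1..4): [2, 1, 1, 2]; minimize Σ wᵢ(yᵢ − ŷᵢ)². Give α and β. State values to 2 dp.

The normal system AᵀWA·[α, β]ᵀ = AᵀWy is [[329, 35]; [35, 6]]·[α, β]ᵀ = [-1022, -114]ᵀ.
Determinant 329·6 − 35² = 749.
α = ((-1022)·6 − 35·(-114))/749 = -306/107; β = (329·(-114) − 35·(-1022))/749 = -248/107.

α = -2.86, β = -2.32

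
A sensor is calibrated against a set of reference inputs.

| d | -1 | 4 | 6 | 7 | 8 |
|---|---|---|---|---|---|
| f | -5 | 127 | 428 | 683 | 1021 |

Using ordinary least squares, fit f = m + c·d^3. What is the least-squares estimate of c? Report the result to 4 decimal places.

From the data, Σ1 = 5, Σd^3 = 1134, Σd^3·d^3 = 430546.
Right-hand side: Σf = 2254, Σd^3·f = 857602.
det = 5·430546 − 1134² = 866774.
m = (2254·430546 − 1134·857602)/866774 = -1034992/433387; c = (5·857602 − 1134·2254)/866774 = 865987/433387.

c = 1.9982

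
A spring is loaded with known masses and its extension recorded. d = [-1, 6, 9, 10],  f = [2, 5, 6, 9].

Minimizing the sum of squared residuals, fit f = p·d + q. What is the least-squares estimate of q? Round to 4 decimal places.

q = 2.2568

From the data, Σd·d = 218, Σd = 24, Σ1 = 4.
For Xᵀf: Σd·f = 172, Σf = 22.
XᵀX·[p, q]ᵀ = Xᵀf becomes [[218, 24]; [24, 4]]·[p, q]ᵀ = [172, 22]ᵀ.
det = 218·4 − 24² = 296.
p = (172·4 − 24·22)/296 = 20/37; q = (218·22 − 24·172)/296 = 167/74.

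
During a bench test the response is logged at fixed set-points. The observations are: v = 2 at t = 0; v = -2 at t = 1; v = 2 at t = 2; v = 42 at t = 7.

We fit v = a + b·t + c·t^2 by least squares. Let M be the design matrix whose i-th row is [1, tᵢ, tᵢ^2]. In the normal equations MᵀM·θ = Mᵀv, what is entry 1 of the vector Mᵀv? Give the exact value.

44

Entry 1 ↔ basis 1, so (Mᵀv)_{1} = Σᵢ vᵢ = (1)·(2) + (1)·(-2) + (1)·(2) + (1)·(42) = 44.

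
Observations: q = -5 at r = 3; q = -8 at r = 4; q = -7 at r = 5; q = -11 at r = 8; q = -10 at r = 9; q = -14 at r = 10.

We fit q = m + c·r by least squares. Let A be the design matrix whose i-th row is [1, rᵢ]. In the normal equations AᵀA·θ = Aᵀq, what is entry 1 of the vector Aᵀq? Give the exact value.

Entry 1 ↔ basis 1, so (Aᵀq)_{1} = Σᵢ qᵢ = (1)·(-5) + (1)·(-8) + (1)·(-7) + (1)·(-11) + (1)·(-10) + (1)·(-14) = -55.

-55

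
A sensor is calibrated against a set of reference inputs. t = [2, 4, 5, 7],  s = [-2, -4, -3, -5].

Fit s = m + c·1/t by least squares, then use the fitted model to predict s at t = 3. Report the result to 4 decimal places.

ŝ = -3.0869

The normal system XᵀX·[m, c]ᵀ = Xᵀs is [[4, 153/140]; [153/140, 7309/19600]]·[m, c]ᵀ = [-14, -116/35]ᵀ.
Δ = 4·(7309/19600) − (153/140)² = 5827/19600.
m = ((-14)·(7309/19600) − (153/140)·(-116/35))/(5827/19600) = -31334/5827; c = (4·(-116/35) − (153/140)·(-14))/(5827/19600) = 40040/5827.
At t = 3: ŝ = (-31334/5827)·(1) + (40040/5827)·(1/3) = -53962/17481.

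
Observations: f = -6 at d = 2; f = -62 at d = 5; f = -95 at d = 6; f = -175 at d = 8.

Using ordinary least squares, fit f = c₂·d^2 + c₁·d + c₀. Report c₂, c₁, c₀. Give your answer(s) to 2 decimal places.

c₂ = -3.08, c₁ = 2.62, c₀ = 1.20

Entries of MᵀM: Σd^2·d^2 = 6033, Σd^2·d = 861, Σd^2 = 129, Σd·d = 129, Σd = 21, Σ1 = 4.
Moment sums: Σd^2·f = -16194, Σd·f = -2292, Σf = -338.
Normal equations: [[6033, 861, 129]; [861, 129, 21]; [129, 21, 4]]·[c₂, c₁, c₀]ᵀ = [-16194, -2292, -338]ᵀ.
Solving the 3×3 system (Gaussian elimination) gives c₂ = -37/12, c₁ = 157/60, c₀ = 6/5.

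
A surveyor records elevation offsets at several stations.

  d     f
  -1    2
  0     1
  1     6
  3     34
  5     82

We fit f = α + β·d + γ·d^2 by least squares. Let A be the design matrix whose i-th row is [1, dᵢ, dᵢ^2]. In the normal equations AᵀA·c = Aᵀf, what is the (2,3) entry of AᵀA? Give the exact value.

Row 2 ↔ basis d, column 3 ↔ basis d^2, so (AᵀA)_{2,3} = Σᵢ (d)·(d^2) = (-1)·(1) + (0)·(0) + (1)·(1) + (3)·(9) + (5)·(25) = 152.

152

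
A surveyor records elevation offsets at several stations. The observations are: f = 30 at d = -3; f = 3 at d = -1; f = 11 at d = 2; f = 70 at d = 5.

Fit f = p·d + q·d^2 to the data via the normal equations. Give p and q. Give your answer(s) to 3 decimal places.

p = -0.892, q = 2.988

The normal system MᵀM·[p, q]ᵀ = Mᵀf is [[39, 105]; [105, 723]]·[p, q]ᵀ = [279, 2067]ᵀ.
Eliminating q: 723·(row 1) − 105·(row 2) gives 17172·p = 723·279 − 105·2067 = -15318, so p = -851/954.
Then q = (2067 − 105·(-851/954))/723 = 2851/954.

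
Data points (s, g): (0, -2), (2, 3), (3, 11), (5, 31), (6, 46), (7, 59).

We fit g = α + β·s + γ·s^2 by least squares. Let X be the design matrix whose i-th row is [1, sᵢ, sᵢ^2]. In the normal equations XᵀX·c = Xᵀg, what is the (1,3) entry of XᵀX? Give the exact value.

Row 1 ↔ basis 1, column 3 ↔ basis s^2, so (XᵀX)_{1,3} = Σᵢ s^2 = (1)·(0) + (1)·(4) + (1)·(9) + (1)·(25) + (1)·(36) + (1)·(49) = 123.

123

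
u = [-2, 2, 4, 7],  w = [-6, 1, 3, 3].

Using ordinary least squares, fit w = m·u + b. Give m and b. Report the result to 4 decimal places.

Compute the Gram sums: Σu·u = 73, Σu = 11, Σ1 = 4.
For Xᵀw: Σu·w = 47, Σw = 1.
Eliminating b: 4·(row 1) − 11·(row 2) gives 171·m = 4·47 − 11·1 = 177, so m = 59/57.
Then b = (1 − 11·(59/57))/4 = -148/57.

m = 1.0351, b = -2.5965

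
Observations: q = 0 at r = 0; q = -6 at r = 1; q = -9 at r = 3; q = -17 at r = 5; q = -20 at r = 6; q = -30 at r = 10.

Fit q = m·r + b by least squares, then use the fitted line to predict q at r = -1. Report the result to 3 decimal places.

Compute the Gram sums: Σr·r = 171, Σr = 25, Σ1 = 6.
For Xᵀq: Σr·q = -538, Σq = -82.
det = 171·6 − 25² = 401.
m = ((-538)·6 − 25·(-82))/401 = -1178/401; b = (171·(-82) − 25·(-538))/401 = -572/401.
At r = -1: q̂ = (-1178/401)·(-1) + (-572/401)·(1) = 606/401.

q̂ = 1.511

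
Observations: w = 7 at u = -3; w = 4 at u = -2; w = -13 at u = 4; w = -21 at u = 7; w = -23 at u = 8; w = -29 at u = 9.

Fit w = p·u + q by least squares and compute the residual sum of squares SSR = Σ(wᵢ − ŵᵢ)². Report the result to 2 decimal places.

SSR = 5.32

Sums needed: Σu·u = 223, Σu = 23, Σ1 = 6.
Moment sums: Σu·w = -673, Σw = -75.
det = 223·6 − 23² = 809.
p = ((-673)·6 − 23·(-75))/809 = -2313/809; q = (223·(-75) − 23·(-673))/809 = -1246/809.
Residuals: -30/809, -144/809, -19/809, 448/809, 1143/809, -1398/809; SSR = 4306/809.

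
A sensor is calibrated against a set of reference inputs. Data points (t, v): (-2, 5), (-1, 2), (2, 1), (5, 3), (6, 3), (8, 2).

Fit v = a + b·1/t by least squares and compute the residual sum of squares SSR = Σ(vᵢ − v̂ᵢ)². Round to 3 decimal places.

SSR = 8.246

Entries of AᵀA: Σ1 = 6, Σ1/t = -61/120, Σ1/t·1/t = 22801/14400.
Moment sums: Σv = 16, Σ1/t·v = -53/20.
Normal equations: [[6, -61/120]; [-61/120, 22801/14400]]·[a, b]ᵀ = [16, -53/20]ᵀ.
det = 6·(22801/14400) − (-61/120)² = 26617/2880.
a = (16·(22801/14400) − (-61/120)·(-53/20))/(26617/2880) = 345418/133085; b = (6·(-53/20) − (-61/120)·16)/(26617/2880) = -22368/26617.
Residuals: 264087/133085, -191088/133085, -156413/133085, 15241/26617, 72477/133085, -65268/133085; SSR = 1097356/133085.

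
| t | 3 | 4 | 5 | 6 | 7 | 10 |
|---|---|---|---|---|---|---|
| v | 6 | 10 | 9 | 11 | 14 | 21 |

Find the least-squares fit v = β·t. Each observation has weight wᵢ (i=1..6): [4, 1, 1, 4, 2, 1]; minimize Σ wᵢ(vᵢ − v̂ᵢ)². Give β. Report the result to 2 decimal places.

Forming MᵀWM = [[419]] and MᵀWv = [827]ᵀ gives MᵀWM·[β]ᵀ = MᵀWv.
Hence β = 827 / 419 ≈ 1.97375.

β = 1.97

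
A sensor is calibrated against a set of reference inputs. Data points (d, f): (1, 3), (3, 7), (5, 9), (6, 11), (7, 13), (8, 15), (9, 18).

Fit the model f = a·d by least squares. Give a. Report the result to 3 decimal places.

The normal equations are: 265·a = 508.
(Σd·d = 265, Σd·f = 508.)
a = 508/265 = 1.91698.

a = 1.917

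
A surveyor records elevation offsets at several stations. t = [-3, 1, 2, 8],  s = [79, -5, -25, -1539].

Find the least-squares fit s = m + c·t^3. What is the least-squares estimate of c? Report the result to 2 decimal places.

c = -3.00

Entries of MᵀM: Σ1 = 4, Σt^3 = 494, Σt^3·t^3 = 262938.
Right-hand side: Σs = -1490, Σt^3·s = -790306.
Eliminating c: 262938·(row 1) − 494·(row 2) gives 807716·m = 262938·(-1490) − 494·(-790306) = -1366456, so m = -3754/2219.
Then c = ((-790306) − 494·(-3754/2219))/262938 = -86613/28847.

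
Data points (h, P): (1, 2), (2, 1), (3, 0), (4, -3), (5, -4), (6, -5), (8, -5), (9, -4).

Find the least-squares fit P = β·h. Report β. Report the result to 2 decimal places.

Forming XᵀX = [[236]] and XᵀP = [-134]ᵀ gives XᵀX·[β]ᵀ = XᵀP.
Hence β = -134 / 236 ≈ -0.567797.

β = -0.57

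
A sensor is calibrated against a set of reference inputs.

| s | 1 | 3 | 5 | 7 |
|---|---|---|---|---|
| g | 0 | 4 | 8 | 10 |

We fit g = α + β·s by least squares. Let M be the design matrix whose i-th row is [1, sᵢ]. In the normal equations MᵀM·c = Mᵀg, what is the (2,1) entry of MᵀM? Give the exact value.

Row 2 ↔ basis s, column 1 ↔ basis 1, so (MᵀM)_{2,1} = Σᵢ s = (1)·(1) + (3)·(1) + (5)·(1) + (7)·(1) = 16.

16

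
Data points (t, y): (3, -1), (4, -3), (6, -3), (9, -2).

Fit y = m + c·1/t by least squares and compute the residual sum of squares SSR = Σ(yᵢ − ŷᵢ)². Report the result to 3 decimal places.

SSR = 2.136

Forming XᵀX = [[4, 31/36]; [31/36, 277/1296]] and Xᵀy = [-9, -65/36]ᵀ gives XᵀX·[m, c]ᵀ = Xᵀy.
det = 4·(277/1296) − (31/36)² = 49/432.
m = ((-9)·(277/1296) − (31/36)·(-65/36))/(49/432) = -478/147; c = (4·(-65/36) − (31/36)·(-9))/(49/432) = 228/49.
Residuals: 103/147, -134/147, -11/21, 36/49; SSR = 314/147.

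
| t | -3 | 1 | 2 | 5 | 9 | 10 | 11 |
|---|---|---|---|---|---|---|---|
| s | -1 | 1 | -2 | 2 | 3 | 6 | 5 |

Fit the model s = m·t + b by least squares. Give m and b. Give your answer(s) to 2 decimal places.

m = 0.49, b = -0.47

The normal system XᵀX·[m, b]ᵀ = Xᵀs is [[341, 35]; [35, 7]]·[m, b]ᵀ = [152, 14]ᵀ.
Determinant 341·7 − 35² = 1162.
m = (152·7 − 35·14)/1162 = 41/83; b = (341·14 − 35·152)/1162 = -39/83.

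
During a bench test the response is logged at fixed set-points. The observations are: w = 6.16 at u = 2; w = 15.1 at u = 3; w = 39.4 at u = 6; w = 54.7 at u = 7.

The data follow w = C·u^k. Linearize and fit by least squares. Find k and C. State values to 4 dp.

k = 1.6681, C = 2.1091

With ln wᵢ as the transformed response and ln uᵢ as the regressor:
Σln u = 5.5294, Σ(ln u)² = 8.6844, Σln w = 12.2084, Σln u·ln w = 18.6124.
Normal system: [[8.6844, 5.5294]; [5.5294, 4]]·[k, ln C]ᵀ = [18.6124, 12.2084]ᵀ.
Slope k = (n·Σln u·ln w − Σln u·Σln w)/(n·Σ(ln u)² − (Σln u)²) = (4·18.6124 − 5.5294·12.2084)/4.1629 = 1.66806; ln C = (Σln w − k·Σln u)/n = 0.74624, so C = exp(0.74624) = 2.10906.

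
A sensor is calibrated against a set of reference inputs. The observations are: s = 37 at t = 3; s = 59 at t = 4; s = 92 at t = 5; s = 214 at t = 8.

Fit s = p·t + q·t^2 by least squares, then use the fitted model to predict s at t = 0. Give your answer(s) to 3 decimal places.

ŝ = 0.000

Entries of MᵀM: Σt·t = 114, Σt·t^2 = 728, Σt^2·t^2 = 5058.
For Mᵀs: Σt·s = 2519, Σt^2·s = 17273.
Eliminating q: 5058·(row 1) − 728·(row 2) gives 46628·p = 5058·2519 − 728·17273 = 166358, so p = 83179/23314.
Then q = (17273 − 728·(83179/23314))/5058 = 67645/23314.
At t = 0: ŝ = (83179/23314)·(0) + (67645/23314)·(0) = 0.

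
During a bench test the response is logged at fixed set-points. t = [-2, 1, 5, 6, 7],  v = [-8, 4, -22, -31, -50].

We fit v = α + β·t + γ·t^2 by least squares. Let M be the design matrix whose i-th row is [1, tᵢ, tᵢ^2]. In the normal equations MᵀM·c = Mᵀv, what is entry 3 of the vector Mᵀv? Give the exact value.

-4144

Entry 3 ↔ basis t^2, so (Mᵀv)_{3} = Σᵢ (t^2)·vᵢ = (4)·(-8) + (1)·(4) + (25)·(-22) + (36)·(-31) + (49)·(-50) = -4144.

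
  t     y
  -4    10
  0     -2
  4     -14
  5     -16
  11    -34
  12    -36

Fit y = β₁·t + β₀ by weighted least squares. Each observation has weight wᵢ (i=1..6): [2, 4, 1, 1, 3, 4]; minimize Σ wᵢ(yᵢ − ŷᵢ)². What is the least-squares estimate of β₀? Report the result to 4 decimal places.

The normal system XᵀWX·[β₁, β₀]ᵀ = XᵀWy is [[1012, 82]; [82, 15]]·[β₁, β₀]ᵀ = [-3066, -264]ᵀ.
Eliminating β₀: 15·(row 1) − 82·(row 2) gives 8456·β₁ = 15·(-3066) − 82·(-264) = -24342, so β₁ = -12171/4228.
Then β₀ = ((-264) − 82·(-12171/4228))/15 = -3939/2114.

β₀ = -1.8633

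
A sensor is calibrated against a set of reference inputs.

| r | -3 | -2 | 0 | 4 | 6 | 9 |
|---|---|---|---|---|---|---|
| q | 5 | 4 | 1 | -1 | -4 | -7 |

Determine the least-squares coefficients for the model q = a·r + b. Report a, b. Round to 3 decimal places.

a = -0.965, b = 1.918

The normal system AᵀA·[a, b]ᵀ = Aᵀq is [[146, 14]; [14, 6]]·[a, b]ᵀ = [-114, -2]ᵀ.
det = 146·6 − 14² = 680.
a = ((-114)·6 − 14·(-2))/680 = -82/85; b = (146·(-2) − 14·(-114))/680 = 163/85.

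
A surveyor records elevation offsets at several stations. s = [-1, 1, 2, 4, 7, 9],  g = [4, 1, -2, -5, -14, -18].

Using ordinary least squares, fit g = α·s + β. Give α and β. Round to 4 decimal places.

MᵀM·[α, β]ᵀ = Mᵀg reads: 152·α + 22·β = -287;  22·α + 6·β = -34.
det = 152·6 − 22² = 428.
α = ((-287)·6 − 22·(-34))/428 = -487/214; β = (152·(-34) − 22·(-287))/428 = 573/214.

α = -2.2757, β = 2.6776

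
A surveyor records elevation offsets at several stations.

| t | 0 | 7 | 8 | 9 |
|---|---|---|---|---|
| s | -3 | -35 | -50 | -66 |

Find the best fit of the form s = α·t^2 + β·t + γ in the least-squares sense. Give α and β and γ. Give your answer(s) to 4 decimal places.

α = -1.2066, β = 3.8355, γ = -2.9926

Sums needed: Σt^2·t^2 = 13058, Σt^2·t = 1584, Σt^2 = 194, Σt·t = 194, Σt = 24, Σ1 = 4.
And Σt^2·s = -10261, Σt·s = -1239, Σs = -154.
Solving the 3×3 system (Gaussian elimination) gives α = -146/121, β = 4641/1210, γ = -3621/1210.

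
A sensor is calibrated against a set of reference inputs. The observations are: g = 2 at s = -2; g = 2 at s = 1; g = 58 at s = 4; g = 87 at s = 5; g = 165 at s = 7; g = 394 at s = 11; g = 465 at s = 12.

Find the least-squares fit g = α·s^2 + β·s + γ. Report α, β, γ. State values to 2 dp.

Entries of XᵀX: Σs^2·s^2 = 38676, Σs^2·s = 3584, Σs^2 = 360, Σs·s = 360, Σs = 38, Σ1 = 7.
For Xᵀg: Σs^2·g = 125832, Σs·g = 11734, Σg = 1173.
Normal equations: [[38676, 3584, 360]; [3584, 360, 38]; [360, 38, 7]]·[α, β, γ]ᵀ = [125832, 11734, 1173]ᵀ.
Row-reducing yields α = 579136/193889, β = 628683/193889, γ = -706731/193889.

α = 2.99, β = 3.24, γ = -3.65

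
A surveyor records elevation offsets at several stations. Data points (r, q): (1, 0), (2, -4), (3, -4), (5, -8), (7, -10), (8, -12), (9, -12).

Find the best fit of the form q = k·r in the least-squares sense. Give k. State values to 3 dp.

k = -1.433

Entries of AᵀA: Σr·r = 233.
And Σr·q = -334.
Normal equations: [[233]]·[k]ᵀ = [-334]ᵀ.
k = (-334)/233 = -1.43348.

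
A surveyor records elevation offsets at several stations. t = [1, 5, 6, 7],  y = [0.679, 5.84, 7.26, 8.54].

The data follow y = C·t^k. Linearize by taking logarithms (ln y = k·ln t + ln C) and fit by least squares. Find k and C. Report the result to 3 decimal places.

Let Y = ln y. Fitting Y = k·ln t + ln C by least squares:
AᵀA = [[9.5873, 5.3471]; [5.3471, 4]], rhs = [10.5657, 5.5047]ᵀ  (here Σln t = 5.3471, Σ(ln t)² = 9.5873, Σln y = 5.5047, Σln t·ln y = 10.5657).
Δ = 9.5873·4 − (5.3471)² = 9.7575; k = (10.5657·4 − 5.3471·5.5047)/9.7575 = 1.31472, ln C = (9.5873·5.5047 − 5.3471·10.5657)/9.7575 = -0.38130, so C = exp(-0.38130) = 0.68297.

k = 1.315, C = 0.683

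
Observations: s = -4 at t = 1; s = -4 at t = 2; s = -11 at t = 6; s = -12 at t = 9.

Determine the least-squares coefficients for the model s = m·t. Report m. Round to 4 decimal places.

From the data, Σt·t = 122.
Moment sums: Σt·s = -186.
Normal equations: [[122]]·[m]ᵀ = [-186]ᵀ.
Hence m = -186 / 122 ≈ -1.52459.

m = -1.5246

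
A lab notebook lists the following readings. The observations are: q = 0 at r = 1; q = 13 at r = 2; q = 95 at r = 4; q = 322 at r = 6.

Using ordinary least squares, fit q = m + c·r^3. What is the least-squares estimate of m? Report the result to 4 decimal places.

m = -0.3039

Normal-equation sums: Σ1 = 4, Σr^3 = 289, Σr^3·r^3 = 50817.
For Xᵀq: Σq = 430, Σr^3·q = 75736.
Δ = 4·50817 − 289² = 119747.
m = (430·50817 − 289·75736)/119747 = -36394/119747; c = (4·75736 − 289·430)/119747 = 178674/119747.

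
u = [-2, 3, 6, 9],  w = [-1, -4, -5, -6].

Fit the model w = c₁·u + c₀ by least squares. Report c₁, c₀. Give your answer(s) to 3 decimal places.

From the data, Σu·u = 130, Σu = 16, Σ1 = 4.
For Aᵀw: Σu·w = -94, Σw = -16.
Normal equations: [[130, 16]; [16, 4]]·[c₁, c₀]ᵀ = [-94, -16]ᵀ.
Eliminating c₀: 4·(row 1) − 16·(row 2) gives 264·c₁ = 4·(-94) − 16·(-16) = -120, so c₁ = -5/11.
Then c₀ = ((-16) − 16·(-5/11))/4 = -24/11.

c₁ = -0.455, c₀ = -2.182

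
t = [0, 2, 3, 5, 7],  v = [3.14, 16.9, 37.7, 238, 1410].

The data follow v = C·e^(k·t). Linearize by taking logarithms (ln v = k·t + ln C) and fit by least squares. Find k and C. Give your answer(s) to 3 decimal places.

Linearized form: ln v = k·t + ln C. From the 5 transformed points,
Σt = 17.0000, Σ(t)² = 87.0000, Σln v = 20.3248, Σt·ln v = 94.6644.
Equations: 87.0000·k + 17.0000·ln C = 94.6644;  17.0000·k + 5·ln C = 20.3248.
Δ = 87.0000·5 − (17.0000)² = 146.0000; k = (94.6644·5 − 17.0000·20.3248)/146.0000 = 0.87534, ln C = (87.0000·20.3248 − 17.0000·94.6644)/146.0000 = 1.08880, so C = exp(1.08880) = 2.97070.

k = 0.875, C = 2.971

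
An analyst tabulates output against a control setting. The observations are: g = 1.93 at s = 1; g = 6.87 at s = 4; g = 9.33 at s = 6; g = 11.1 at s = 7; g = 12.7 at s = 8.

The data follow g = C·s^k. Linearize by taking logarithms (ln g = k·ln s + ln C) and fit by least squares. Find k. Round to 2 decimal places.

Taking logs, ln g = k·ln s + ln C, so regress ln g on ln s.
Σln s = 7.2034, Σ(ln s)² = 13.2429, Σln g = 9.7665, Σln s·ln g = 16.6418.
Equations: 13.2429·k + 7.2034·ln C = 16.6418;  7.2034·k + 5·ln C = 9.7665.
Δ = 13.2429·5 − (7.2034)² = 14.3252; k = (16.6418·5 − 7.2034·9.7665)/14.3252 = 0.89754, ln C = (13.2429·9.7665 − 7.2034·16.6418)/14.3252 = 0.66023.

k = 0.90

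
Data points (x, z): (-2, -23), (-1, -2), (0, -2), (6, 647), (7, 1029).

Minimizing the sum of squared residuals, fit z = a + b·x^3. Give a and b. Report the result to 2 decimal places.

Setting ∂/∂a … = 0 gives: 5·a + 550·b = 1649;  550·a + 164370·b = 492885.
(Σ1 = 5, Σx^3 = 550, Σx^3·x^3 = 164370, Σz = 1649, Σx^3·z = 492885.)
Determinant 5·164370 − 550² = 519350.
a = (1649·164370 − 550·492885)/519350 = -4062/51935; b = (5·492885 − 550·1649)/519350 = 62299/20774.

a = -0.08, b = 3.00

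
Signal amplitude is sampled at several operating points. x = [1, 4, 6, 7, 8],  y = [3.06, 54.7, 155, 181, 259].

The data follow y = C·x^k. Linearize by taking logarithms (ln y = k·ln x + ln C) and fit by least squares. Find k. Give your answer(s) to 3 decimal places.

k = 2.135

Let Y = ln y. Fitting Y = k·ln x + ln C by least squares:
Σln x = 7.2034, Σ(ln x)² = 13.2429, Σln y = 20.9190, Σln x·ln y = 36.2553.
Equations: 13.2429·k + 7.2034·ln C = 36.2553;  7.2034·k + 5·ln C = 20.9190.
Δ = 13.2429·5 − (7.2034)² = 14.3252; k = (36.2553·5 − 7.2034·20.9190)/14.3252 = 2.13526, ln C = (13.2429·20.9190 − 7.2034·36.2553)/14.3252 = 1.10758.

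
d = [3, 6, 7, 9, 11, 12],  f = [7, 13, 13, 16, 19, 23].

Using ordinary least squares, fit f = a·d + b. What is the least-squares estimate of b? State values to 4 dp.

b = 2.1667

With design matrix A, AᵀA = [[440, 48]; [48, 6]] and Aᵀf = [819, 91]ᵀ.
Determinant 440·6 − 48² = 336.
a = (819·6 − 48·91)/336 = 13/8; b = (440·91 − 48·819)/336 = 13/6.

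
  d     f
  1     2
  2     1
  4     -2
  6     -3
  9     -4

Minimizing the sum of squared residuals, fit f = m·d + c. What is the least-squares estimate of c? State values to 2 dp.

From the data, Σd·d = 138, Σd = 22, Σ1 = 5.
Moment sums: Σd·f = -58, Σf = -6.
MᵀM·[m, c]ᵀ = Mᵀf becomes [[138, 22]; [22, 5]]·[m, c]ᵀ = [-58, -6]ᵀ.
Δ = 138·5 − 22² = 206.
m = ((-58)·5 − 22·(-6))/206 = -79/103; c = (138·(-6) − 22·(-58))/206 = 224/103.

c = 2.17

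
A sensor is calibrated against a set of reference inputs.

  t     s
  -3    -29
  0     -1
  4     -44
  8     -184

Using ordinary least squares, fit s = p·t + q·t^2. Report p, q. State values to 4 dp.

From the data, Σt·t = 89, Σt·t^2 = 549, Σt^2·t^2 = 4433.
Moment sums: Σt·s = -1561, Σt^2·s = -12741.
XᵀX·[p, q]ᵀ = Xᵀs becomes [[89, 549]; [549, 4433]]·[p, q]ᵀ = [-1561, -12741]ᵀ.
det = 89·4433 − 549² = 93136.
p = ((-1561)·4433 − 549·(-12741))/93136 = 4681/5821; q = (89·(-12741) − 549·(-1561))/93136 = -17310/5821.

p = 0.8042, q = -2.9737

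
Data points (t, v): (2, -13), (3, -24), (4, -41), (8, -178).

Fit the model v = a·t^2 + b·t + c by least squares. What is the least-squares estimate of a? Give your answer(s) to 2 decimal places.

a = -3.36

XᵀX·[a, b, c]ᵀ = Xᵀv reads: 4449·a + 611·b + 93·c = -12316;  611·a + 93·b + 17·c = -1686;  93·a + 17·b + 4·c = -256.
Row-reducing yields a = -6069/1804, b = 11113/1804, c = -981/82.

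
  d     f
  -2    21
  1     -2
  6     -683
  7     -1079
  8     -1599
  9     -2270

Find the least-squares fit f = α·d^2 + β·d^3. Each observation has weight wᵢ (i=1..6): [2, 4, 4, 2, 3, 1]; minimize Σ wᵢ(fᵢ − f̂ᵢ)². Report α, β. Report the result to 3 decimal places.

α = -0.889, β = -3.014

Sums needed: Σwᵢ·d^2·d^2 = 28871, Σwᵢ·d^2·d^3 = 222011, Σwᵢ·d^3·d^3 = 1739927.
For XᵀWf: Σwᵢ·d^2·f = -694812, Σwᵢ·d^3·f = -5441544.
XᵀWX·[α, β]ᵀ = XᵀWf becomes [[28871, 222011]; [222011, 1739927]]·[α, β]ᵀ = [-694812, -5441544]ᵀ.
Determinant 28871·1739927 − 222011² = 944548296.
α = ((-694812)·1739927 − 222011·(-5441544))/944548296 = -69961145/78712358; β = (28871·(-5441544) − 222011·(-694812))/944548296 = -237242491/78712358.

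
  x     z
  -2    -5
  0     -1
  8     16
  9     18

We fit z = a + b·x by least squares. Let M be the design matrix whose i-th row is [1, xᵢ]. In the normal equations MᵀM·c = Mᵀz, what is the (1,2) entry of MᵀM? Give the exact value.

15

Row 1 ↔ basis 1, column 2 ↔ basis x, so (MᵀM)_{1,2} = Σᵢ x = (1)·(-2) + (1)·(0) + (1)·(8) + (1)·(9) = 15.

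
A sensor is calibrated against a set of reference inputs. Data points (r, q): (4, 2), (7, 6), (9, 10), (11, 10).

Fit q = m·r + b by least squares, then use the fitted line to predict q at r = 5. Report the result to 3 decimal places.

Normal-equation sums: Σr·r = 267, Σr = 31, Σ1 = 4.
For Aᵀq: Σr·q = 250, Σq = 28.
Eliminating b: 4·(row 1) − 31·(row 2) gives 107·m = 4·250 − 31·28 = 132, so m = 132/107.
Then b = (28 − 31·(132/107))/4 = -274/107.
At r = 5: q̂ = (132/107)·(5) + (-274/107)·(1) = 386/107.

q̂ = 3.607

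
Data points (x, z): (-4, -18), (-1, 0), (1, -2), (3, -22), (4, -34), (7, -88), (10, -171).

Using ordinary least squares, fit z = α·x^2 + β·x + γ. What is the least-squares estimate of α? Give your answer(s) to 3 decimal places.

Entries of AᵀA: Σx^2·x^2 = 12996, Σx^2·x = 1370, Σx^2 = 192, Σx·x = 192, Σx = 20, Σ1 = 7.
For Aᵀz: Σx^2·z = -22444, Σx·z = -2458, Σz = -335.
Solving the 3×3 system (Gaussian elimination) gives α = -970799/643409, β = -1247416/643409, γ = -46157/49493.

α = -1.509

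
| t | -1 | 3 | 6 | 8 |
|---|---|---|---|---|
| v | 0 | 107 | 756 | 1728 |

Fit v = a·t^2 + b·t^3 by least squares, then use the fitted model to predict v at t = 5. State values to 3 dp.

Setting ∂/∂a … = 0 gives: 5474·a + 40786·b = 138771;  40786·a + 309530·b = 1050921.
(Σt^2·t^2 = 5474, Σt^2·t^3 = 40786, Σt^3·t^3 = 309530, Σt^2·v = 138771, Σt^3·v = 1050921.)
Eliminating b: 309530·(row 1) − 40786·(row 2) gives 30869424·a = 309530·138771 − 40786·1050921 = 90923724, so a = 2525659/857484.
Then b = (1050921 − 40786·(2525659/857484))/309530 = 2578543/857484.
At t = 5: v̂ = (2525659/857484)·(25) + (2578543/857484)·(125) = 64243225/142914.

v̂ = 449.524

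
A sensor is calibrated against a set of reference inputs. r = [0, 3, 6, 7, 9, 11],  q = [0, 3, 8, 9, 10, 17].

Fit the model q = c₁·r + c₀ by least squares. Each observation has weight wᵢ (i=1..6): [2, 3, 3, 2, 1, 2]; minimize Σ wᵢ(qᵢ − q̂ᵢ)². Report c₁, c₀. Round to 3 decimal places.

Compute the Gram sums: Σwᵢ·r·r = 556, Σwᵢ·r = 72, Σwᵢ·1 = 13.
Right-hand side: Σwᵢ·r·q = 761, Σwᵢ·q = 95.
Normal equations: [[556, 72]; [72, 13]]·[c₁, c₀]ᵀ = [761, 95]ᵀ.
Determinant 556·13 − 72² = 2044.
c₁ = (761·13 − 72·95)/2044 = 3053/2044; c₀ = (556·95 − 72·761)/2044 = -493/511.

c₁ = 1.494, c₀ = -0.965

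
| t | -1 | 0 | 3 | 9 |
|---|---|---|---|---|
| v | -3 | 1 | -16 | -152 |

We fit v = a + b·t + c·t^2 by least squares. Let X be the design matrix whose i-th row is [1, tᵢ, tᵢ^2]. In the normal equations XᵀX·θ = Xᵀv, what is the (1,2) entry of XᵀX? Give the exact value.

11

Row 1 ↔ basis 1, column 2 ↔ basis t, so (XᵀX)_{1,2} = Σᵢ t = (1)·(-1) + (1)·(0) + (1)·(3) + (1)·(9) = 11.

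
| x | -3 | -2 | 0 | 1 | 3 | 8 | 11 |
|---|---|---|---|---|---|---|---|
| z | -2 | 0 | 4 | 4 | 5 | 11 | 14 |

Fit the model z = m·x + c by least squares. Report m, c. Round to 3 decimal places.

Normal-equation sums: Σx·x = 208, Σx = 18, Σ1 = 7.
For Aᵀz: Σx·z = 267, Σz = 36.
So AᵀA·[m, c]ᵀ = Aᵀz: [[208, 18]; [18, 7]]·[m, c]ᵀ = [267, 36]ᵀ.
Determinant 208·7 − 18² = 1132.
m = (267·7 − 18·36)/1132 = 1221/1132; c = (208·36 − 18·267)/1132 = 1341/566.

m = 1.079, c = 2.369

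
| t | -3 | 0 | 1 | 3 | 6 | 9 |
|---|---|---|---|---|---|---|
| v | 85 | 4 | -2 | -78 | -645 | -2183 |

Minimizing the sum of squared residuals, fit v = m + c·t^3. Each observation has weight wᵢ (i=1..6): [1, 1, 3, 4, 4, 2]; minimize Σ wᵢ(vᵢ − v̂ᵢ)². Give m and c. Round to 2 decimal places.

m = 2.54, c = -3.00

Forming XᵀWX = [[15, 2406]; [2406, 1253154]] and XᵀWv = [-7175, -3750819]ᵀ gives XᵀWX·[m, c]ᵀ = XᵀWv.
det = 15·1253154 − 2406² = 13008474.
m = ((-7175)·1253154 − 2406·(-3750819))/13008474 = 5515094/2168079; c = (15·(-3750819) − 2406·(-7175))/13008474 = -12999745/4336158.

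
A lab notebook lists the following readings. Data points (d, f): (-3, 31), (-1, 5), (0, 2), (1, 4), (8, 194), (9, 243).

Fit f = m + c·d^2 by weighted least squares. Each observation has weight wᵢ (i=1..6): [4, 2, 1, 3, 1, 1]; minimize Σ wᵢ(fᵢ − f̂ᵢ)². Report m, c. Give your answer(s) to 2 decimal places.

m = 2.52, c = 2.98

The normal equations are: 12·m + 186·c = 585;  186·m + 10986·c = 33237.
(Σwᵢ·1 = 12, Σwᵢ·d^2 = 186, Σwᵢ·d^2·d^2 = 10986, Σwᵢ·f = 585, Σwᵢ·d^2·f = 33237.)
det = 12·10986 − 186² = 97236.
m = (585·10986 − 186·33237)/97236 = 6798/2701; c = (12·33237 − 186·585)/97236 = 16113/5402.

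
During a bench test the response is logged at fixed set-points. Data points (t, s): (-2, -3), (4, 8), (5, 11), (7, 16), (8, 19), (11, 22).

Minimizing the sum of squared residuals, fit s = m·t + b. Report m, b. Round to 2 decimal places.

The normal system XᵀX·[m, b]ᵀ = Xᵀs is [[279, 33]; [33, 6]]·[m, b]ᵀ = [599, 73]ᵀ.
Δ = 279·6 − 33² = 585.
m = (599·6 − 33·73)/585 = 79/39; b = (279·73 − 33·599)/585 = 40/39.

m = 2.03, b = 1.03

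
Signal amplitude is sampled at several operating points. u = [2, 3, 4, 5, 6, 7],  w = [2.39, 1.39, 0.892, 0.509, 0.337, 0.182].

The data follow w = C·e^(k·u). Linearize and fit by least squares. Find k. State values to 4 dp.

k = -0.5053

Taking logs, ln w = k·u + ln C, so regress ln w on u.
Σu = 27.0000, Σ(u)² = 139.0000, Σln w = -2.3804, Σu·ln w = -19.5555.
Equations: 139.0000·k + 27.0000·ln C = -19.5555;  27.0000·k + 6·ln C = -2.3804.
Slope k = (n·Σu·ln w − Σu·Σln w)/(n·Σ(u)² − (Σu)²) = (6·-19.5555 − 27.0000·-2.3804)/105.0000 = -0.50535; ln C = (Σln w − k·Σu)/n = 1.87733.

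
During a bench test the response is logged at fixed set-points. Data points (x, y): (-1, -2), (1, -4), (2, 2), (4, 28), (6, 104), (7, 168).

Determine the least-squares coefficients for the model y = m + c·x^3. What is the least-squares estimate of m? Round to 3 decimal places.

m = -2.953

The normal equations are: 6·m + 631·c = 296;  631·m + 168467·c = 81894.
(Σ1 = 6, Σx^3 = 631, Σx^3·x^3 = 168467, Σy = 296, Σx^3·y = 81894.)
det = 6·168467 − 631² = 612641.
m = (296·168467 − 631·81894)/612641 = -1808882/612641; c = (6·81894 − 631·296)/612641 = 304588/612641.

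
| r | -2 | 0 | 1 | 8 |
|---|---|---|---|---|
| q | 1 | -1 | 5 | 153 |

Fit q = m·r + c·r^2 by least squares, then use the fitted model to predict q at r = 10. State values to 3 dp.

q̂ = 230.601

Sums needed: Σr·r = 69, Σr·r^2 = 505, Σr^2·r^2 = 4113.
Moment sums: Σr·q = 1227, Σr^2·q = 9801.
MᵀM·[m, c]ᵀ = Mᵀq becomes [[69, 505]; [505, 4113]]·[m, c]ᵀ = [1227, 9801]ᵀ.
Eliminating c: 4113·(row 1) − 505·(row 2) gives 28772·m = 4113·1227 − 505·9801 = 97146, so m = 48573/14386.
Then c = (9801 − 505·(48573/14386))/4113 = 28317/14386.
At r = 10: q̂ = (48573/14386)·(10) + (28317/14386)·(100) = 1658715/7193.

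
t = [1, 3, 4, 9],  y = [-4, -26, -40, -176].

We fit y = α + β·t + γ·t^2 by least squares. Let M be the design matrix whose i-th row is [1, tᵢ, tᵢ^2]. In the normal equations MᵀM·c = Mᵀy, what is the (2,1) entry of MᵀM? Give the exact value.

Row 2 ↔ basis t, column 1 ↔ basis 1, so (MᵀM)_{2,1} = Σᵢ t = (1)·(1) + (3)·(1) + (4)·(1) + (9)·(1) = 17.

17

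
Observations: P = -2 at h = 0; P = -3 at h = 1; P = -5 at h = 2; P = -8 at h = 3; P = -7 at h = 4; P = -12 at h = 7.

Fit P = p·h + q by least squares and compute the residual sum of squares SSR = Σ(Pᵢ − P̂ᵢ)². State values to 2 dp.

SSR = 3.57

Compute the Gram sums: Σh·h = 79, Σh = 17, Σ1 = 6.
Moment sums: Σh·P = -149, ΣP = -37.
So AᵀA·[p, q]ᵀ = AᵀP: [[79, 17]; [17, 6]]·[p, q]ᵀ = [-149, -37]ᵀ.
det = 79·6 − 17² = 185.
p = ((-149)·6 − 17·(-37))/185 = -53/37; q = (79·(-37) − 17·(-149))/185 = -78/37.
Residuals: 4/37, 20/37, -1/37, -59/37, 31/37, 5/37; SSR = 132/37.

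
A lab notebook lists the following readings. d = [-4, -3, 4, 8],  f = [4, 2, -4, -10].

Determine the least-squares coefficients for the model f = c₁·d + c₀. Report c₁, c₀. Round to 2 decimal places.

The normal system AᵀA·[c₁, c₀]ᵀ = Aᵀf is [[105, 5]; [5, 4]]·[c₁, c₀]ᵀ = [-118, -8]ᵀ.
Δ = 105·4 − 5² = 395.
c₁ = ((-118)·4 − 5·(-8))/395 = -432/395; c₀ = (105·(-8) − 5·(-118))/395 = -50/79.

c₁ = -1.09, c₀ = -0.63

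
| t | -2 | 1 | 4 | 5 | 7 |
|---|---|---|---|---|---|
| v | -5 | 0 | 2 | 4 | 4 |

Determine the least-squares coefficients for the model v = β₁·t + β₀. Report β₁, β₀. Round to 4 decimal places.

Sums needed: Σt·t = 95, Σt = 15, Σ1 = 5.
Right-hand side: Σt·v = 66, Σv = 5.
Δ = 95·5 − 15² = 250.
β₁ = (66·5 − 15·5)/250 = 51/50; β₀ = (95·5 − 15·66)/250 = -103/50.

β₁ = 1.0200, β₀ = -2.0600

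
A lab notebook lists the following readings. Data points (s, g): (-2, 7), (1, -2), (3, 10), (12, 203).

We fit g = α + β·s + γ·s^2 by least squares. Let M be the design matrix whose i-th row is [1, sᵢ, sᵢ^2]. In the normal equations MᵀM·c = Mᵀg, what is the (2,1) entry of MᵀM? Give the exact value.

Row 2 ↔ basis s, column 1 ↔ basis 1, so (MᵀM)_{2,1} = Σᵢ s = (-2)·(1) + (1)·(1) + (3)·(1) + (12)·(1) = 14.

14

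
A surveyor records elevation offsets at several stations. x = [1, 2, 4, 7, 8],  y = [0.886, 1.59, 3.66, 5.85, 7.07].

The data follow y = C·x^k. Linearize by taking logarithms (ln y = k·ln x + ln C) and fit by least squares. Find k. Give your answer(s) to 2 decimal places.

k = 1.01

Linearized form: ln y = k·ln x + ln C. From the 5 transformed points,
AᵀA = [[10.5129, 6.1048]; [6.1048, 5]], rhs = [9.6245, 5.3625]ᵀ  (here Σln x = 6.1048, Σ(ln x)² = 10.5129, Σln y = 5.3625, Σln x·ln y = 9.6245).
Slope k = (n·Σln x·ln y − Σln x·Σln y)/(n·Σ(ln x)² − (Σln x)²) = (5·9.6245 − 6.1048·5.3625)/15.2960 = 1.00588; ln C = (Σln y − k·Σln x)/n = -0.15564.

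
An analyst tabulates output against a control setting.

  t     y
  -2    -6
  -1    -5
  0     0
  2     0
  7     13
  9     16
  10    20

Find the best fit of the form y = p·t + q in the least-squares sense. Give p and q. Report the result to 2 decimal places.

The normal system XᵀX·[p, q]ᵀ = Xᵀy is [[239, 25]; [25, 7]]·[p, q]ᵀ = [452, 38]ᵀ.
det = 239·7 − 25² = 1048.
p = (452·7 − 25·38)/1048 = 1107/524; q = (239·38 − 25·452)/1048 = -1109/524.

p = 2.11, q = -2.12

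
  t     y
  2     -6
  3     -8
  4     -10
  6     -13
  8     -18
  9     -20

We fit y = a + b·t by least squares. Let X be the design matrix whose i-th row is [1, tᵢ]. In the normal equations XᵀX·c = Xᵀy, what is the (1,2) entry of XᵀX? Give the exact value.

Row 1 ↔ basis 1, column 2 ↔ basis t, so (XᵀX)_{1,2} = Σᵢ t = (1)·(2) + (1)·(3) + (1)·(4) + (1)·(6) + (1)·(8) + (1)·(9) = 32.

32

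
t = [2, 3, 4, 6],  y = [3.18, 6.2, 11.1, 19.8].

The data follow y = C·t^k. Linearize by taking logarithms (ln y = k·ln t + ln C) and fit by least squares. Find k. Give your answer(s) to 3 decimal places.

Linearized form: ln y = k·ln t + ln C. From the 4 transformed points,
Σln t = 4.9698, Σ(ln t)² = 6.8196, Σln y = 8.3741, Σln t·ln y = 11.4927.
Equations: 6.8196·k + 4.9698·ln C = 11.4927;  4.9698·k + 4·ln C = 8.3741.
Slope k = (n·Σln t·ln y − Σln t·Σln y)/(n·Σ(ln t)² − (Σln t)²) = (4·11.4927 − 4.9698·8.3741)/2.5794 = 1.68773; ln C = (Σln y − k·Σln t)/n = -0.00342.

k = 1.688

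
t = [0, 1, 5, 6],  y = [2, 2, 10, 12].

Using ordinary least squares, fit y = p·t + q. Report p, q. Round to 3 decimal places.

AᵀA·[p, q]ᵀ = Aᵀy reads: 62·p + 12·q = 124;  12·p + 4·q = 26.
Eliminating q: 4·(row 1) − 12·(row 2) gives 104·p = 4·124 − 12·26 = 184, so p = 23/13.
Then q = (26 − 12·(23/13))/4 = 31/26.

p = 1.769, q = 1.192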